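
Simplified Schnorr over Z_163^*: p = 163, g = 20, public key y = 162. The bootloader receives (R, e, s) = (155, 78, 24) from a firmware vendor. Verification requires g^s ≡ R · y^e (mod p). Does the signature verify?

verifies

g^s mod p:
Squares mod 163: 20^1≡20, 20^2≡74, 20^4≡97, 20^8≡118, 20^16≡69
24 = 16 + 8, so 20^24 ≡ 69·118 ≡ 155 (mod 163)
R · y^e mod p:
Squares mod 163: 162^1≡162, 162^2≡1, 162^4≡1, 162^8≡1, 162^16≡1, 162^32≡1, 162^64≡1
78 = 64 + 8 + 4 + 2, so 162^78 ≡ 1·1·1·1 ≡ 1 (mod 163)
155·1 = 155 ≡ 155 (mod 163)
155 ≡ 155 (mod 163); signature holds.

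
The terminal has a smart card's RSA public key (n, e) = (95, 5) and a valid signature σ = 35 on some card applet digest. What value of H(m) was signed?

σ^2 ≡ 35^2 = 1225 ≡ 85
σ^4 ≡ 85^2 = 7225 ≡ 5
5 = 4 + 1, so σ^5 ≡ 5·35 ≡ 80 (mod 95)

80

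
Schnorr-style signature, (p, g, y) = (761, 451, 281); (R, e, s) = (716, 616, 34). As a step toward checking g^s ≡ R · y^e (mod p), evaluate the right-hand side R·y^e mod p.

397

Squares mod 761: 281^1≡281, 281^2≡578, 281^4≡5, 281^8≡25, 281^16≡625, 281^32≡232, 281^64≡554, 281^128≡233, 281^256≡258, 281^512≡357
616 = 512 + 64 + 32 + 8, so 281^616 ≡ 357·554·232·25 ≡ 25 (mod 761)
R · y^e ≡ 716·25 = 17900 ≡ 397 (mod 761)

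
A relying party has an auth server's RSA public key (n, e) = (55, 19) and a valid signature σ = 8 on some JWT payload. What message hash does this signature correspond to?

7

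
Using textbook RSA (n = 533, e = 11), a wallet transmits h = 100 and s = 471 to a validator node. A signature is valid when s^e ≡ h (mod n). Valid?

no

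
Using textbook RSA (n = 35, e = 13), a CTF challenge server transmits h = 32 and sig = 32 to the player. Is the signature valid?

valid

sig^13 mod 35 = 32
32 = h, so the signature checks out.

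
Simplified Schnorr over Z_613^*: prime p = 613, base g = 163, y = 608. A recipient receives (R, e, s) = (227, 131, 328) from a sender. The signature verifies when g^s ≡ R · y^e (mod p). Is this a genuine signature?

g^s mod p:
163^2 = 26569 ≡ 210
163^4 ≡ 210^2 = 44100 ≡ 577
163^8 ≡ 577^2 = 332929 ≡ 70
163^16 ≡ 70^2 = 4900 ≡ 609
163^32 ≡ 609^2 = 370881 ≡ 16
163^64 ≡ 16^2 = 256
163^128 ≡ 256^2 = 65536 ≡ 558
163^256 ≡ 558^2 = 311364 ≡ 573
328 = 256 + 64 + 8, so 163^328 ≡ 573·256·70 ≡ 410 (mod 613)
R · y^e mod p:
608^2 = 369664 ≡ 25
608^4 ≡ 25^2 = 625 ≡ 12
608^8 ≡ 12^2 = 144
608^16 ≡ 144^2 = 20736 ≡ 507
608^32 ≡ 507^2 = 257049 ≡ 202
608^64 ≡ 202^2 = 40804 ≡ 346
608^128 ≡ 346^2 = 119716 ≡ 181
131 = 128 + 2 + 1, so 608^131 ≡ 181·25·608 ≡ 56 (mod 613)
227·56 = 12712 ≡ 452 (mod 613)
410 ≠ 452; the check fails.

forged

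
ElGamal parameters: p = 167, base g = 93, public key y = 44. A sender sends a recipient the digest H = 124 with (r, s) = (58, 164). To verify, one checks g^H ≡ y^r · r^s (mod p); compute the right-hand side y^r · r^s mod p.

Squares mod 167: 44^1≡44, 44^2≡99, 44^4≡115, 44^8≡32, 44^16≡22, 44^32≡150
58 = 32 + 16 + 8 + 2, so 44^58 ≡ 150·22·32·99 ≡ 33 (mod 167)
Squares mod 167: 58^1≡58, 58^2≡24, 58^4≡75, 58^8≡114, 58^16≡137, 58^32≡65, 58^64≡50, 58^128≡162
164 = 128 + 32 + 4, so 58^164 ≡ 162·65·75 ≡ 7 (mod 167)
y^r · r^s ≡ 33·7 = 231 ≡ 64 (mod 167)

64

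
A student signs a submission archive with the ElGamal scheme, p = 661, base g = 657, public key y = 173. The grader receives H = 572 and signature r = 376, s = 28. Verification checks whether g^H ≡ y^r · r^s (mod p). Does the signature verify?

does not verify

Left side g^H mod p:
657^2 = 431649 ≡ 16
657^4 ≡ 16^2 = 256
657^8 ≡ 256^2 = 65536 ≡ 97
657^16 ≡ 97^2 = 9409 ≡ 155
657^32 ≡ 155^2 = 24025 ≡ 229
657^64 ≡ 229^2 = 52441 ≡ 222
657^128 ≡ 222^2 = 49284 ≡ 370
657^256 ≡ 370^2 = 136900 ≡ 73
657^512 ≡ 73^2 = 5329 ≡ 41
572 = 512 + 32 + 16 + 8 + 4, so 657^572 ≡ 41·229·155·97·256 ≡ 144 (mod 661)
Right side y^r · r^s mod p:
173^2 = 29929 ≡ 184
173^4 ≡ 184^2 = 33856 ≡ 145
173^8 ≡ 145^2 = 21025 ≡ 534
173^16 ≡ 534^2 = 285156 ≡ 265
173^32 ≡ 265^2 = 70225 ≡ 159
173^64 ≡ 159^2 = 25281 ≡ 163
173^128 ≡ 163^2 = 26569 ≡ 129
173^256 ≡ 129^2 = 16641 ≡ 116
376 = 256 + 64 + 32 + 16 + 8, so 173^376 ≡ 116·163·159·265·534 ≡ 132 (mod 661)
376^2 = 141376 ≡ 583
376^4 ≡ 583^2 = 339889 ≡ 135
376^8 ≡ 135^2 = 18225 ≡ 378
376^16 ≡ 378^2 = 142884 ≡ 108
28 = 16 + 8 + 4, so 376^28 ≡ 108·378·135 ≡ 483 (mod 661)
132·483 = 63756 ≡ 300 (mod 661)
144 ≠ 300, so verification fails.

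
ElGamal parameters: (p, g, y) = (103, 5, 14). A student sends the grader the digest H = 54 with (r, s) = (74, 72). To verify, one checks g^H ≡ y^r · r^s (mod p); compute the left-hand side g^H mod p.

5^2 = 25
5^4 ≡ 25^2 = 625 ≡ 7
5^8 ≡ 7^2 = 49
5^16 ≡ 49^2 = 2401 ≡ 32
5^32 ≡ 32^2 = 1024 ≡ 97
54 = 32 + 16 + 4 + 2, so 5^54 ≡ 97·32·7·25 ≡ 81 (mod 103)

81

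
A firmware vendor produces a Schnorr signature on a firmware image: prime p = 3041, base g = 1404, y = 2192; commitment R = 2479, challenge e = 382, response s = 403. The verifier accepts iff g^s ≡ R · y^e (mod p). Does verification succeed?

fails

g^s mod p:
1404^2 = 1971216 ≡ 648
1404^4 ≡ 648^2 = 419904 ≡ 246
1404^8 ≡ 246^2 = 60516 ≡ 2737
1404^16 ≡ 2737^2 = 7491169 ≡ 1186
1404^32 ≡ 1186^2 = 1406596 ≡ 1654
1404^64 ≡ 1654^2 = 2735716 ≡ 1857
1404^128 ≡ 1857^2 = 3448449 ≡ 2996
1404^256 ≡ 2996^2 = 8976016 ≡ 2025
403 = 256 + 128 + 16 + 2 + 1, so 1404^403 ≡ 2025·2996·1186·648·1404 ≡ 1624 (mod 3041)
R · y^e mod p:
2192^2 = 4804864 ≡ 84
2192^4 ≡ 84^2 = 7056 ≡ 974
2192^8 ≡ 974^2 = 948676 ≡ 2925
2192^16 ≡ 2925^2 = 8555625 ≡ 1292
2192^32 ≡ 1292^2 = 1669264 ≡ 2796
2192^64 ≡ 2796^2 = 7817616 ≡ 2246
2192^128 ≡ 2246^2 = 5044516 ≡ 2538
2192^256 ≡ 2538^2 = 6441444 ≡ 606
382 = 256 + 64 + 32 + 16 + 8 + 4 + 2, so 2192^382 ≡ 606·2246·2796·1292·2925·974·84 ≡ 2236 (mod 3041)
2479·2236 = 5543044 ≡ 2342 (mod 3041)
1624 ≠ 2342; the check fails.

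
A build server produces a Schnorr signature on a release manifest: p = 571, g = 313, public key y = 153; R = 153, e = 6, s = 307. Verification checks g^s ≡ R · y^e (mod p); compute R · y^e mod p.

489

153^6 mod 571 = 563
R · y^e ≡ 153·563 = 86139 ≡ 489 (mod 571)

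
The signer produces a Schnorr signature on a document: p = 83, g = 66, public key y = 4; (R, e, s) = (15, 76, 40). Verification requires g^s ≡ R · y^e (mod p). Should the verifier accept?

reject

g^s mod p:
66^2 = 4356 ≡ 40
66^4 ≡ 40^2 = 1600 ≡ 23
66^8 ≡ 23^2 = 529 ≡ 31
66^16 ≡ 31^2 = 961 ≡ 48
66^32 ≡ 48^2 = 2304 ≡ 63
40 = 32 + 8, so 66^40 ≡ 63·31 ≡ 44 (mod 83)
R · y^e mod p:
4^2 = 16
4^4 ≡ 16^2 = 256 ≡ 7
4^8 ≡ 7^2 = 49
4^16 ≡ 49^2 = 2401 ≡ 77
4^32 ≡ 77^2 = 5929 ≡ 36
4^64 ≡ 36^2 = 1296 ≡ 51
76 = 64 + 8 + 4, so 4^76 ≡ 51·49·7 ≡ 63 (mod 83)
15·63 = 945 ≡ 32 (mod 83)
44 ≠ 32; the check fails.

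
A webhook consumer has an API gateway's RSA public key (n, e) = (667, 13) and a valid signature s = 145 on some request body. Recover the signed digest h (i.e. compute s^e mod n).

s^2 ≡ 145^2 = 21025 ≡ 348
s^4 ≡ 348^2 = 121104 ≡ 377
s^8 ≡ 377^2 = 142129 ≡ 58
13 = 8 + 4 + 1, so s^13 ≡ 58·377·145 ≡ 319 (mod 667)

319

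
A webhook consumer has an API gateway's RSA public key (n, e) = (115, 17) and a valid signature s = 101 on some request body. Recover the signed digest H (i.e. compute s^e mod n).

s^2 ≡ 101^2 = 10201 ≡ 81
s^4 ≡ 81^2 = 6561 ≡ 6
s^8 ≡ 6^2 = 36
s^16 ≡ 36^2 = 1296 ≡ 31
17 = 16 + 1, so s^17 ≡ 31·101 ≡ 26 (mod 115)

26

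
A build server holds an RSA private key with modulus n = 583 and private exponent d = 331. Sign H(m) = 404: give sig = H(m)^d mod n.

525

Squares mod 583: (H(m))^1≡404, (H(m))^2≡559, (H(m))^4≡576, (H(m))^8≡49, (H(m))^16≡69, (H(m))^32≡97, (H(m))^64≡81, (H(m))^128≡148, (H(m))^256≡333
331 = 256 + 64 + 8 + 2 + 1, so (H(m))^331 ≡ 333·81·49·559·404 ≡ 525 (mod 583)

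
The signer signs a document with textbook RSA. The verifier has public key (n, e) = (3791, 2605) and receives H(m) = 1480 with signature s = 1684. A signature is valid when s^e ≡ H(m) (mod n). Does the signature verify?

verifies

Squares mod 3791: s^1≡1684, s^2≡188, s^4≡1225, s^8≡3180, s^16≡1803, s^32≡1922, s^64≡1650, s^128≡562, s^256≡1191, s^512≡647, s^1024≡1599, s^2048≡1667
2605 = 2048 + 512 + 32 + 8 + 4 + 1, so s^2605 ≡ 1667·647·1922·3180·1225·1684 ≡ 1480 (mod 3791)
Since 1480 equals the digest 1480, verification succeeds.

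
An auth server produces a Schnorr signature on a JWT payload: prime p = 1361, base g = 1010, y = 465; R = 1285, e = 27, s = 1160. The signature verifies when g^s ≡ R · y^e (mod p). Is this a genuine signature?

forged

g^s mod p:
1010^2 = 1020100 ≡ 711
1010^4 ≡ 711^2 = 505521 ≡ 590
1010^8 ≡ 590^2 = 348100 ≡ 1045
1010^16 ≡ 1045^2 = 1092025 ≡ 503
1010^32 ≡ 503^2 = 253009 ≡ 1224
1010^64 ≡ 1224^2 = 1498176 ≡ 1076
1010^128 ≡ 1076^2 = 1157776 ≡ 926
1010^256 ≡ 926^2 = 857476 ≡ 46
1010^512 ≡ 46^2 = 2116 ≡ 755
1010^1024 ≡ 755^2 = 570025 ≡ 1127
1160 = 1024 + 128 + 8, so 1010^1160 ≡ 1127·926·1045 ≡ 234 (mod 1361)
R · y^e mod p:
465^2 = 216225 ≡ 1187
465^4 ≡ 1187^2 = 1408969 ≡ 334
465^8 ≡ 334^2 = 111556 ≡ 1315
465^16 ≡ 1315^2 = 1729225 ≡ 755
27 = 16 + 8 + 2 + 1, so 465^27 ≡ 755·1315·1187·465 ≡ 679 (mod 1361)
1285·679 = 872515 ≡ 114 (mod 1361)
234 ≠ 114; the check fails.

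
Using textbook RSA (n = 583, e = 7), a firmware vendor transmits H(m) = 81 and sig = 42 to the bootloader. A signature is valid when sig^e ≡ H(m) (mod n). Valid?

yes

Squares mod 583: sig^1≡42, sig^2≡15, sig^4≡225
7 = 4 + 2 + 1, so sig^7 ≡ 225·15·42 ≡ 81 (mod 583)
81 = H(m), so the signature checks out.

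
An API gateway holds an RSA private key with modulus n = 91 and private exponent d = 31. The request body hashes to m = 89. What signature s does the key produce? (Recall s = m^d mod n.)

Squares mod 91: m^1≡89, m^2≡4, m^4≡16, m^8≡74, m^16≡16
31 = 16 + 8 + 4 + 2 + 1, so m^31 ≡ 16·74·16·4·89 ≡ 54 (mod 91)

54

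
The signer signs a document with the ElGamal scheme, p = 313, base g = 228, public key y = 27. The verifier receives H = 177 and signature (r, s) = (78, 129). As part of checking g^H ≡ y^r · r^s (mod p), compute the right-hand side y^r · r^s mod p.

234

27^2 = 729 ≡ 103
27^4 ≡ 103^2 = 10609 ≡ 280
27^8 ≡ 280^2 = 78400 ≡ 150
27^16 ≡ 150^2 = 22500 ≡ 277
27^32 ≡ 277^2 = 76729 ≡ 44
27^64 ≡ 44^2 = 1936 ≡ 58
78 = 64 + 8 + 4 + 2, so 27^78 ≡ 58·150·280·103 ≡ 1 (mod 313)
78^2 = 6084 ≡ 137
78^4 ≡ 137^2 = 18769 ≡ 302
78^8 ≡ 302^2 = 91204 ≡ 121
78^16 ≡ 121^2 = 14641 ≡ 243
78^32 ≡ 243^2 = 59049 ≡ 205
78^64 ≡ 205^2 = 42025 ≡ 83
78^128 ≡ 83^2 = 6889 ≡ 3
129 = 128 + 1, so 78^129 ≡ 3·78 ≡ 234 (mod 313)
y^r · r^s ≡ 1·234 = 234 ≡ 234 (mod 313)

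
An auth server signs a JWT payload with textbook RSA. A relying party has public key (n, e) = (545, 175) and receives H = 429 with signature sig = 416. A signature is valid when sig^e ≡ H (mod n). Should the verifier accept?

sig^2 ≡ 416^2 = 173056 ≡ 291
sig^4 ≡ 291^2 = 84681 ≡ 206
sig^8 ≡ 206^2 = 42436 ≡ 471
sig^16 ≡ 471^2 = 221841 ≡ 26
sig^32 ≡ 26^2 = 676 ≡ 131
sig^64 ≡ 131^2 = 17161 ≡ 266
sig^128 ≡ 266^2 = 70756 ≡ 451
175 = 128 + 32 + 8 + 4 + 2 + 1, so sig^175 ≡ 451·131·471·206·291·416 ≡ 116 (mod 545)
The recovered value 116 does not match the digest 429.

reject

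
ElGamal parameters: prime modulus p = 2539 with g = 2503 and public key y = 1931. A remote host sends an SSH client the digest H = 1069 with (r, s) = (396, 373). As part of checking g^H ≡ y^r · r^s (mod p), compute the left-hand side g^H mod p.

633

2503^2 = 6265009 ≡ 1296
2503^4 ≡ 1296^2 = 1679616 ≡ 1337
2503^8 ≡ 1337^2 = 1787569 ≡ 113
2503^16 ≡ 113^2 = 12769 ≡ 74
2503^32 ≡ 74^2 = 5476 ≡ 398
2503^64 ≡ 398^2 = 158404 ≡ 986
2503^128 ≡ 986^2 = 972196 ≡ 2298
2503^256 ≡ 2298^2 = 5280804 ≡ 2223
2503^512 ≡ 2223^2 = 4941729 ≡ 835
2503^1024 ≡ 835^2 = 697225 ≡ 1539
1069 = 1024 + 32 + 8 + 4 + 1, so 2503^1069 ≡ 1539·398·113·1337·2503 ≡ 633 (mod 2539)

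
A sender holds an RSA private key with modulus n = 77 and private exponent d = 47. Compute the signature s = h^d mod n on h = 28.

63

Squares mod 77: h^1≡28, h^2≡14, h^4≡42, h^8≡70, h^16≡49, h^32≡14
47 = 32 + 8 + 4 + 2 + 1, so h^47 ≡ 14·70·42·14·28 ≡ 63 (mod 77)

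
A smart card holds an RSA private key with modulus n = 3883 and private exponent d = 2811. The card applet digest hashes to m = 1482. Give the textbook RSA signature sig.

943

m^2 ≡ 1482^2 = 2196324 ≡ 2429
m^4 ≡ 2429^2 = 5900041 ≡ 1764
m^8 ≡ 1764^2 = 3111696 ≡ 1413
m^16 ≡ 1413^2 = 1996569 ≡ 707
m^32 ≡ 707^2 = 499849 ≡ 2825
m^64 ≡ 2825^2 = 7980625 ≡ 1060
m^128 ≡ 1060^2 = 1123600 ≡ 1413
m^256 ≡ 1413^2 = 1996569 ≡ 707
m^512 ≡ 707^2 = 499849 ≡ 2825
m^1024 ≡ 2825^2 = 7980625 ≡ 1060
m^2048 ≡ 1060^2 = 1123600 ≡ 1413
2811 = 2048 + 512 + 128 + 64 + 32 + 16 + 8 + 2 + 1, so m^2811 ≡ 1413·2825·1413·1060·2825·707·1413·2429·1482 ≡ 943 (mod 3883)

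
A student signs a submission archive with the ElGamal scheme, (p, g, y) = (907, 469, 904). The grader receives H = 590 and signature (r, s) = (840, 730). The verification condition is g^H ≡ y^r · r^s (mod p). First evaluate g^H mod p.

469^590 mod 907 = 556

556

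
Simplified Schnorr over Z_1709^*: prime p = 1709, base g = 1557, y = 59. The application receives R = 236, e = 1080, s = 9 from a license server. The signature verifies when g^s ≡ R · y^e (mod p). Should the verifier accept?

reject

g^s mod p:
1557^2 = 2424249 ≡ 887
1557^4 ≡ 887^2 = 786769 ≡ 629
1557^8 ≡ 629^2 = 395641 ≡ 862
9 = 8 + 1, so 1557^9 ≡ 862·1557 ≡ 569 (mod 1709)
R · y^e mod p:
59^2 = 3481 ≡ 63
59^4 ≡ 63^2 = 3969 ≡ 551
59^8 ≡ 551^2 = 303601 ≡ 1108
59^16 ≡ 1108^2 = 1227664 ≡ 602
59^32 ≡ 602^2 = 362404 ≡ 96
59^64 ≡ 96^2 = 9216 ≡ 671
59^128 ≡ 671^2 = 450241 ≡ 774
59^256 ≡ 774^2 = 599076 ≡ 926
59^512 ≡ 926^2 = 857476 ≡ 1267
59^1024 ≡ 1267^2 = 1605289 ≡ 538
1080 = 1024 + 32 + 16 + 8, so 59^1080 ≡ 538·96·602·1108 ≡ 1569 (mod 1709)
236·1569 = 370284 ≡ 1140 (mod 1709)
569 ≠ 1140; the check fails.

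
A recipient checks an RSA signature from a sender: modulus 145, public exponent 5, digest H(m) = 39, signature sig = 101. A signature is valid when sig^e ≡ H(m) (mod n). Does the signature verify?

does not verify

Squares mod 145: sig^1≡101, sig^2≡51, sig^4≡136
5 = 4 + 1, so sig^5 ≡ 136·101 ≡ 106 (mod 145)
106 ≠ 39, so verification fails.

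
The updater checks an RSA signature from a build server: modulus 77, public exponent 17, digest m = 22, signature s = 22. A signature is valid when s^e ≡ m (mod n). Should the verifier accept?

s^2 ≡ 22^2 = 484 ≡ 22
s^4 ≡ 22^2 = 484 ≡ 22
s^8 ≡ 22^2 = 484 ≡ 22
s^16 ≡ 22^2 = 484 ≡ 22
17 = 16 + 1, so s^17 ≡ 22·22 ≡ 22 (mod 77)
Since 22 equals the digest 22, verification succeeds.

accept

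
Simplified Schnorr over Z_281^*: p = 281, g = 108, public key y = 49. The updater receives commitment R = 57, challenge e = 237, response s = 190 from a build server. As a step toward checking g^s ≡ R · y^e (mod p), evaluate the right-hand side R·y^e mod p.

49^2 = 2401 ≡ 153
49^4 ≡ 153^2 = 23409 ≡ 86
49^8 ≡ 86^2 = 7396 ≡ 90
49^16 ≡ 90^2 = 8100 ≡ 232
49^32 ≡ 232^2 = 53824 ≡ 153
49^64 ≡ 153^2 = 23409 ≡ 86
49^128 ≡ 86^2 = 7396 ≡ 90
237 = 128 + 64 + 32 + 8 + 4 + 1, so 49^237 ≡ 90·86·153·90·86·49 ≡ 128 (mod 281)
R · y^e ≡ 57·128 = 7296 ≡ 271 (mod 281)

271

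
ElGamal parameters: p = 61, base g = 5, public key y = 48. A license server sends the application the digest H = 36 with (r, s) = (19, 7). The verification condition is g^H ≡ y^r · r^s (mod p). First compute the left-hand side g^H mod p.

9

Squares mod 61: 5^1≡5, 5^2≡25, 5^4≡15, 5^8≡42, 5^16≡56, 5^32≡25
36 = 32 + 4, so 5^36 ≡ 25·15 ≡ 9 (mod 61)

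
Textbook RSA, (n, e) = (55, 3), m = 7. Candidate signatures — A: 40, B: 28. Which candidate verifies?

Candidate A: 40^2 = 1600 ≡ 5; 3 = 2 + 1, so 40^3 ≡ 5·40 ≡ 35 (mod 55)
Candidate B: 28^2 = 784 ≡ 14; 3 = 2 + 1, so 28^3 ≡ 14·28 ≡ 7 (mod 55)
  → matches m = 7

B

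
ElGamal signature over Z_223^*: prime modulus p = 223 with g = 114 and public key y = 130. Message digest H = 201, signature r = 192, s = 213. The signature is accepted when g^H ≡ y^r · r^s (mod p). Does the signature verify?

does not verify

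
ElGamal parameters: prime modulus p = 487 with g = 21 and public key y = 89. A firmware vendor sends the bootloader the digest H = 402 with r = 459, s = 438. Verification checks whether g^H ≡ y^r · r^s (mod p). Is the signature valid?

Left side g^H mod p:
21^2 = 441
21^4 ≡ 441^2 = 194481 ≡ 168
21^8 ≡ 168^2 = 28224 ≡ 465
21^16 ≡ 465^2 = 216225 ≡ 484
21^32 ≡ 484^2 = 234256 ≡ 9
21^64 ≡ 9^2 = 81
21^128 ≡ 81^2 = 6561 ≡ 230
21^256 ≡ 230^2 = 52900 ≡ 304
402 = 256 + 128 + 16 + 2, so 21^402 ≡ 304·230·484·441 ≡ 29 (mod 487)
Right side y^r · r^s mod p:
89^2 = 7921 ≡ 129
89^4 ≡ 129^2 = 16641 ≡ 83
89^8 ≡ 83^2 = 6889 ≡ 71
89^16 ≡ 71^2 = 5041 ≡ 171
89^32 ≡ 171^2 = 29241 ≡ 21
89^64 ≡ 21^2 = 441
89^128 ≡ 441^2 = 194481 ≡ 168
89^256 ≡ 168^2 = 28224 ≡ 465
459 = 256 + 128 + 64 + 8 + 2 + 1, so 89^459 ≡ 465·168·441·71·129·89 ≡ 259 (mod 487)
459^2 = 210681 ≡ 297
459^4 ≡ 297^2 = 88209 ≡ 62
459^8 ≡ 62^2 = 3844 ≡ 435
459^16 ≡ 435^2 = 189225 ≡ 269
459^32 ≡ 269^2 = 72361 ≡ 285
459^64 ≡ 285^2 = 81225 ≡ 383
459^128 ≡ 383^2 = 146689 ≡ 102
459^256 ≡ 102^2 = 10404 ≡ 177
438 = 256 + 128 + 32 + 16 + 4 + 2, so 459^438 ≡ 177·102·285·269·62·297 ≡ 461 (mod 487)
259·461 = 119399 ≡ 84 (mod 487)
29 ≠ 84, so verification fails.

invalid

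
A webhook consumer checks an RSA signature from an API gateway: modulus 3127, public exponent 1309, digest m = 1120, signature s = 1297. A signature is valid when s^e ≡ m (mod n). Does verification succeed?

s^2 ≡ 1297^2 = 1682209 ≡ 3010
s^4 ≡ 3010^2 = 9060100 ≡ 1181
s^8 ≡ 1181^2 = 1394761 ≡ 119
s^16 ≡ 119^2 = 14161 ≡ 1653
s^32 ≡ 1653^2 = 2732409 ≡ 2538
s^64 ≡ 2538^2 = 6441444 ≡ 2951
s^128 ≡ 2951^2 = 8708401 ≡ 2833
s^256 ≡ 2833^2 = 8025889 ≡ 2007
s^512 ≡ 2007^2 = 4028049 ≡ 473
s^1024 ≡ 473^2 = 223729 ≡ 1712
1309 = 1024 + 256 + 16 + 8 + 4 + 1, so s^1309 ≡ 1712·2007·1653·119·1181·1297 ≡ 1120 (mod 3127)
1120 = m, so the signature checks out.

passes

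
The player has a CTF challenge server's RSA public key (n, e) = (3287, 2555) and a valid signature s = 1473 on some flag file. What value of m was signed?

s^2 ≡ 1473^2 = 2169729 ≡ 309
s^4 ≡ 309^2 = 95481 ≡ 158
s^8 ≡ 158^2 = 24964 ≡ 1955
s^16 ≡ 1955^2 = 3822025 ≡ 2531
s^32 ≡ 2531^2 = 6405961 ≡ 2885
s^64 ≡ 2885^2 = 8323225 ≡ 541
s^128 ≡ 541^2 = 292681 ≡ 138
s^256 ≡ 138^2 = 19044 ≡ 2609
s^512 ≡ 2609^2 = 6806881 ≡ 2791
s^1024 ≡ 2791^2 = 7789681 ≡ 2778
s^2048 ≡ 2778^2 = 7717284 ≡ 2695
2555 = 2048 + 256 + 128 + 64 + 32 + 16 + 8 + 2 + 1, so s^2555 ≡ 2695·2609·138·541·2885·2531·1955·309·1473 ≡ 2130 (mod 3287)

2130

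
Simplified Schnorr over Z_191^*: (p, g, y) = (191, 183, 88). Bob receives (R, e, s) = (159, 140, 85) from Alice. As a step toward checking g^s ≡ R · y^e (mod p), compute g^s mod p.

139

183^2 = 33489 ≡ 64
183^4 ≡ 64^2 = 4096 ≡ 85
183^8 ≡ 85^2 = 7225 ≡ 158
183^16 ≡ 158^2 = 24964 ≡ 134
183^32 ≡ 134^2 = 17956 ≡ 2
183^64 ≡ 2^2 = 4
85 = 64 + 16 + 4 + 1, so 183^85 ≡ 4·134·85·183 ≡ 139 (mod 191)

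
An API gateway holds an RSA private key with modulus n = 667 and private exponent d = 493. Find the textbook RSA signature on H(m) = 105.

26

(H(m))^2 ≡ 105^2 = 11025 ≡ 353
(H(m))^4 ≡ 353^2 = 124609 ≡ 547
(H(m))^8 ≡ 547^2 = 299209 ≡ 393
(H(m))^16 ≡ 393^2 = 154449 ≡ 372
(H(m))^32 ≡ 372^2 = 138384 ≡ 315
(H(m))^64 ≡ 315^2 = 99225 ≡ 509
(H(m))^128 ≡ 509^2 = 259081 ≡ 285
(H(m))^256 ≡ 285^2 = 81225 ≡ 518
493 = 256 + 128 + 64 + 32 + 8 + 4 + 1, so (H(m))^493 ≡ 518·285·509·315·393·547·105 ≡ 26 (mod 667)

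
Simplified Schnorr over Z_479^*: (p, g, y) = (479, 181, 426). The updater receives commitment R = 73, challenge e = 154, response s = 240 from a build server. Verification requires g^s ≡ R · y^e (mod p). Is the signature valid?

valid

g^s mod p:
Squares mod 479: 181^1≡181, 181^2≡189, 181^4≡275, 181^8≡422, 181^16≡375, 181^32≡278, 181^64≡165, 181^128≡401
240 = 128 + 64 + 32 + 16, so 181^240 ≡ 401·165·278·375 ≡ 181 (mod 479)
R · y^e mod p:
Squares mod 479: 426^1≡426, 426^2≡414, 426^4≡393, 426^8≡211, 426^16≡453, 426^32≡197, 426^64≡10, 426^128≡100
154 = 128 + 16 + 8 + 2, so 426^154 ≡ 100·453·211·414 ≡ 324 (mod 479)
73·324 = 23652 ≡ 181 (mod 479)
181 ≡ 181 (mod 479); signature holds.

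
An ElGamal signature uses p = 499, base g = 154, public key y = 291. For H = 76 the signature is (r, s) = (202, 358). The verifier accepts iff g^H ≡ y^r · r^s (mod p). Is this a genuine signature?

forged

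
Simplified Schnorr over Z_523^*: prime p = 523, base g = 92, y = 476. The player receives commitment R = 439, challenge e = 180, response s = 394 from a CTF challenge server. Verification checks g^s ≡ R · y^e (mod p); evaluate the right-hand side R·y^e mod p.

52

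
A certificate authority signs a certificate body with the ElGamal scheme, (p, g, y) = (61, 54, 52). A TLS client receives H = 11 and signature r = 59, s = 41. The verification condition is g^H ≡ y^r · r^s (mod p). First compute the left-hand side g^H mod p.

30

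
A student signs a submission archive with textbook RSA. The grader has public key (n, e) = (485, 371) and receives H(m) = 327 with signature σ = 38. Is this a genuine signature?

σ^2 ≡ 38^2 = 1444 ≡ 474
σ^4 ≡ 474^2 = 224676 ≡ 121
σ^8 ≡ 121^2 = 14641 ≡ 91
σ^16 ≡ 91^2 = 8281 ≡ 36
σ^32 ≡ 36^2 = 1296 ≡ 326
σ^64 ≡ 326^2 = 106276 ≡ 61
σ^128 ≡ 61^2 = 3721 ≡ 326
σ^256 ≡ 326^2 = 106276 ≡ 61
371 = 256 + 64 + 32 + 16 + 2 + 1, so σ^371 ≡ 61·61·326·36·474·38 ≡ 177 (mod 485)
177 ≠ 327, so verification fails.

forged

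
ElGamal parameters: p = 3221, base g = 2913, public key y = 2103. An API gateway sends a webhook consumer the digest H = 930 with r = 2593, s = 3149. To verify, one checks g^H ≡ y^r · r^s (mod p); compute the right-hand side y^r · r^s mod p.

256

2103^2 = 4422609 ≡ 176
2103^4 ≡ 176^2 = 30976 ≡ 1987
2103^8 ≡ 1987^2 = 3948169 ≡ 2444
2103^16 ≡ 2444^2 = 5973136 ≡ 1402
2103^32 ≡ 1402^2 = 1965604 ≡ 794
2103^64 ≡ 794^2 = 630436 ≡ 2341
2103^128 ≡ 2341^2 = 5480281 ≡ 1360
2103^256 ≡ 1360^2 = 1849600 ≡ 746
2103^512 ≡ 746^2 = 556516 ≡ 2504
2103^1024 ≡ 2504^2 = 6270016 ≡ 1950
2103^2048 ≡ 1950^2 = 3802500 ≡ 1720
2593 = 2048 + 512 + 32 + 1, so 2103^2593 ≡ 1720·2504·794·2103 ≡ 489 (mod 3221)
2593^2 = 6723649 ≡ 1422
2593^4 ≡ 1422^2 = 2022084 ≡ 2517
2593^8 ≡ 2517^2 = 6335289 ≡ 2803
2593^16 ≡ 2803^2 = 7856809 ≡ 790
2593^32 ≡ 790^2 = 624100 ≡ 2447
2593^64 ≡ 2447^2 = 5987809 ≡ 3191
2593^128 ≡ 3191^2 = 10182481 ≡ 900
2593^256 ≡ 900^2 = 810000 ≡ 1529
2593^512 ≡ 1529^2 = 2337841 ≡ 2616
2593^1024 ≡ 2616^2 = 6843456 ≡ 2052
2593^2048 ≡ 2052^2 = 4210704 ≡ 857
3149 = 2048 + 1024 + 64 + 8 + 4 + 1, so 2593^3149 ≡ 857·2052·3191·2803·2517·2593 ≡ 264 (mod 3221)
y^r · r^s ≡ 489·264 = 129096 ≡ 256 (mod 3221)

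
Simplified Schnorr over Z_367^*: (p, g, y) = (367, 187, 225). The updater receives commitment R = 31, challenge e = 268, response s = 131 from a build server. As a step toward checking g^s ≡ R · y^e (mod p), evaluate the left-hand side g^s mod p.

328

Squares mod 367: 187^1≡187, 187^2≡104, 187^4≡173, 187^8≡202, 187^16≡67, 187^32≡85, 187^64≡252, 187^128≡13
131 = 128 + 2 + 1, so 187^131 ≡ 13·104·187 ≡ 328 (mod 367)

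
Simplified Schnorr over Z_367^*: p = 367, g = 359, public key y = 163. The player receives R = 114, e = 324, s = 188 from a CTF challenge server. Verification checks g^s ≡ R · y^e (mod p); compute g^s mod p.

105

359^2 = 128881 ≡ 64
359^4 ≡ 64^2 = 4096 ≡ 59
359^8 ≡ 59^2 = 3481 ≡ 178
359^16 ≡ 178^2 = 31684 ≡ 122
359^32 ≡ 122^2 = 14884 ≡ 204
359^64 ≡ 204^2 = 41616 ≡ 145
359^128 ≡ 145^2 = 21025 ≡ 106
188 = 128 + 32 + 16 + 8 + 4, so 359^188 ≡ 106·204·122·178·59 ≡ 105 (mod 367)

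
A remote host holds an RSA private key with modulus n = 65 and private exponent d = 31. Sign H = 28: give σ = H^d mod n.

37

H^2 ≡ 28^2 = 784 ≡ 4
H^4 ≡ 4^2 = 16
H^8 ≡ 16^2 = 256 ≡ 61
H^16 ≡ 61^2 = 3721 ≡ 16
31 = 16 + 8 + 4 + 2 + 1, so H^31 ≡ 16·61·16·4·28 ≡ 37 (mod 65)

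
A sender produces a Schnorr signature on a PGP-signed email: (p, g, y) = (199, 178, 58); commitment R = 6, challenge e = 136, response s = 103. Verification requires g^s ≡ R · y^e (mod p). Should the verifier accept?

g^s mod p:
Squares mod 199: 178^1≡178, 178^2≡43, 178^4≡58, 178^8≡180, 178^16≡162, 178^32≡175, 178^64≡178
103 = 64 + 32 + 4 + 2 + 1, so 178^103 ≡ 178·175·58·43·178 ≡ 58 (mod 199)
R · y^e mod p:
Squares mod 199: 58^1≡58, 58^2≡180, 58^4≡162, 58^8≡175, 58^16≡178, 58^32≡43, 58^64≡58, 58^128≡180
136 = 128 + 8, so 58^136 ≡ 180·175 ≡ 58 (mod 199)
6·58 = 348 ≡ 149 (mod 199)
58 ≠ 149; the check fails.

reject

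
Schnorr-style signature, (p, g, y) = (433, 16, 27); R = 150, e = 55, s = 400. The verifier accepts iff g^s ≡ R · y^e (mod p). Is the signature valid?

valid

g^s mod p:
16^2 = 256
16^4 ≡ 256^2 = 65536 ≡ 153
16^8 ≡ 153^2 = 23409 ≡ 27
16^16 ≡ 27^2 = 729 ≡ 296
16^32 ≡ 296^2 = 87616 ≡ 150
16^64 ≡ 150^2 = 22500 ≡ 417
16^128 ≡ 417^2 = 173889 ≡ 256
16^256 ≡ 256^2 = 65536 ≡ 153
400 = 256 + 128 + 16, so 16^400 ≡ 153·256·296 ≡ 153 (mod 433)
R · y^e mod p:
27^2 = 729 ≡ 296
27^4 ≡ 296^2 = 87616 ≡ 150
27^8 ≡ 150^2 = 22500 ≡ 417
27^16 ≡ 417^2 = 173889 ≡ 256
27^32 ≡ 256^2 = 65536 ≡ 153
55 = 32 + 16 + 4 + 2 + 1, so 27^55 ≡ 153·256·150·296·27 ≡ 27 (mod 433)
150·27 = 4050 ≡ 153 (mod 433)
153 ≡ 153 (mod 433); signature holds.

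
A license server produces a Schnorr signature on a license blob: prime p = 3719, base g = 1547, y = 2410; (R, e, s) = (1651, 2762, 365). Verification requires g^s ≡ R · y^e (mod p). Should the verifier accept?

accept

g^s mod p:
1547^2 = 2393209 ≡ 1892
1547^4 ≡ 1892^2 = 3579664 ≡ 1986
1547^8 ≡ 1986^2 = 3944196 ≡ 2056
1547^16 ≡ 2056^2 = 4227136 ≡ 2352
1547^32 ≡ 2352^2 = 5531904 ≡ 1751
1547^64 ≡ 1751^2 = 3066001 ≡ 1545
1547^128 ≡ 1545^2 = 2387025 ≡ 3146
1547^256 ≡ 3146^2 = 9897316 ≡ 1057
365 = 256 + 64 + 32 + 8 + 4 + 1, so 1547^365 ≡ 1057·1545·1751·2056·1986·1547 ≡ 3236 (mod 3719)
R · y^e mod p:
2410^2 = 5808100 ≡ 2741
2410^4 ≡ 2741^2 = 7513081 ≡ 701
2410^8 ≡ 701^2 = 491401 ≡ 493
2410^16 ≡ 493^2 = 243049 ≡ 1314
2410^32 ≡ 1314^2 = 1726596 ≡ 980
2410^64 ≡ 980^2 = 960400 ≡ 898
2410^128 ≡ 898^2 = 806404 ≡ 3100
2410^256 ≡ 3100^2 = 9610000 ≡ 104
2410^512 ≡ 104^2 = 10816 ≡ 3378
2410^1024 ≡ 3378^2 = 11410884 ≡ 992
2410^2048 ≡ 992^2 = 984064 ≡ 2248
2762 = 2048 + 512 + 128 + 64 + 8 + 2, so 2410^2762 ≡ 2248·3378·3100·898·493·2741 ≡ 912 (mod 3719)
1651·912 = 1505712 ≡ 3236 (mod 3719)
3236 ≡ 3236 (mod 3719); signature holds.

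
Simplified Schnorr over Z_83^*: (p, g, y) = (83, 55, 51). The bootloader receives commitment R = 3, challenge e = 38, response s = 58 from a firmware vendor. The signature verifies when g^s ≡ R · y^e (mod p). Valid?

no

g^s mod p:
55^2 = 3025 ≡ 37
55^4 ≡ 37^2 = 1369 ≡ 41
55^8 ≡ 41^2 = 1681 ≡ 21
55^16 ≡ 21^2 = 441 ≡ 26
55^32 ≡ 26^2 = 676 ≡ 12
58 = 32 + 16 + 8 + 2, so 55^58 ≡ 12·26·21·37 ≡ 64 (mod 83)
R · y^e mod p:
51^2 = 2601 ≡ 28
51^4 ≡ 28^2 = 784 ≡ 37
51^8 ≡ 37^2 = 1369 ≡ 41
51^16 ≡ 41^2 = 1681 ≡ 21
51^32 ≡ 21^2 = 441 ≡ 26
38 = 32 + 4 + 2, so 51^38 ≡ 26·37·28 ≡ 44 (mod 83)
3·44 = 132 ≡ 49 (mod 83)
64 ≠ 49; the check fails.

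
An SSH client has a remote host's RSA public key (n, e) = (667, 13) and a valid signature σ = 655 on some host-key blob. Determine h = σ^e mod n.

Squares mod 667: σ^1≡655, σ^2≡144, σ^4≡59, σ^8≡146
13 = 8 + 4 + 1, so σ^13 ≡ 146·59·655 ≡ 17 (mod 667)

17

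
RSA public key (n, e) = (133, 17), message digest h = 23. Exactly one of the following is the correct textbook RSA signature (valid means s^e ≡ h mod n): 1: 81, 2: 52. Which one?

1

Candidate 1: Squares mod 133: 81^1≡81, 81^2≡44, 81^4≡74, 81^8≡23, 81^16≡130; 17 = 16 + 1, so 81^17 ≡ 130·81 ≡ 23 (mod 133)
  → matches h = 23
Candidate 2: Squares mod 133: 52^1≡52, 52^2≡44, 52^4≡74, 52^8≡23, 52^16≡130; 17 = 16 + 1, so 52^17 ≡ 130·52 ≡ 110 (mod 133)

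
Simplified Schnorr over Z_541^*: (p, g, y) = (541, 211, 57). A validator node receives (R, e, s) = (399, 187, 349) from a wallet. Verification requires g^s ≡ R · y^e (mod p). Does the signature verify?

g^s mod p:
211^2 = 44521 ≡ 159
211^4 ≡ 159^2 = 25281 ≡ 395
211^8 ≡ 395^2 = 156025 ≡ 217
211^16 ≡ 217^2 = 47089 ≡ 22
211^32 ≡ 22^2 = 484
211^64 ≡ 484^2 = 234256 ≡ 3
211^128 ≡ 3^2 = 9
211^256 ≡ 9^2 = 81
349 = 256 + 64 + 16 + 8 + 4 + 1, so 211^349 ≡ 81·3·22·217·395·211 ≡ 108 (mod 541)
R · y^e mod p:
57^2 = 3249 ≡ 3
57^4 ≡ 3^2 = 9
57^8 ≡ 9^2 = 81
57^16 ≡ 81^2 = 6561 ≡ 69
57^32 ≡ 69^2 = 4761 ≡ 433
57^64 ≡ 433^2 = 187489 ≡ 303
57^128 ≡ 303^2 = 91809 ≡ 380
187 = 128 + 32 + 16 + 8 + 2 + 1, so 57^187 ≡ 380·433·69·81·3·57 ≡ 525 (mod 541)
399·525 = 209475 ≡ 108 (mod 541)
108 ≡ 108 (mod 541); signature holds.

verifies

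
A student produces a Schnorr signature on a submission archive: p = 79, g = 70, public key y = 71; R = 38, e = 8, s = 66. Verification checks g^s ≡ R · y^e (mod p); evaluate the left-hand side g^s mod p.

21

Squares mod 79: 70^1≡70, 70^2≡2, 70^4≡4, 70^8≡16, 70^16≡19, 70^32≡45, 70^64≡50
66 = 64 + 2, so 70^66 ≡ 50·2 ≡ 21 (mod 79)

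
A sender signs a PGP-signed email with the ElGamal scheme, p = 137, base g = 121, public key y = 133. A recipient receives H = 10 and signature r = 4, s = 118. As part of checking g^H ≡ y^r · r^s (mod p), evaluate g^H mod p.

73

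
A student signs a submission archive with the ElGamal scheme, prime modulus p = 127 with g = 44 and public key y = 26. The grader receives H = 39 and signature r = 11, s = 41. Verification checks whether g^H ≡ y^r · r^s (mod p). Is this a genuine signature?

genuine

Left side g^H mod p:
44^2 = 1936 ≡ 31
44^4 ≡ 31^2 = 961 ≡ 72
44^8 ≡ 72^2 = 5184 ≡ 104
44^16 ≡ 104^2 = 10816 ≡ 21
44^32 ≡ 21^2 = 441 ≡ 60
39 = 32 + 4 + 2 + 1, so 44^39 ≡ 60·72·31·44 ≡ 61 (mod 127)
Right side y^r · r^s mod p:
26^2 = 676 ≡ 41
26^4 ≡ 41^2 = 1681 ≡ 30
26^8 ≡ 30^2 = 900 ≡ 11
11 = 8 + 2 + 1, so 26^11 ≡ 11·41·26 ≡ 42 (mod 127)
11^2 = 121
11^4 ≡ 121^2 = 14641 ≡ 36
11^8 ≡ 36^2 = 1296 ≡ 26
11^16 ≡ 26^2 = 676 ≡ 41
11^32 ≡ 41^2 = 1681 ≡ 30
41 = 32 + 8 + 1, so 11^41 ≡ 30·26·11 ≡ 71 (mod 127)
42·71 = 2982 ≡ 61 (mod 127)
61 ≡ 61 (mod 127), so the signature is genuine.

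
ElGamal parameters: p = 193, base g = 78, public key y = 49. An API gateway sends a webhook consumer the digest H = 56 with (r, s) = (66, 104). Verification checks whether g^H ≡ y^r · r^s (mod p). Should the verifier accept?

Left side g^H mod p:
78^2 = 6084 ≡ 101
78^4 ≡ 101^2 = 10201 ≡ 165
78^8 ≡ 165^2 = 27225 ≡ 12
78^16 ≡ 12^2 = 144
78^32 ≡ 144^2 = 20736 ≡ 85
56 = 32 + 16 + 8, so 78^56 ≡ 85·144·12 ≡ 7 (mod 193)
Right side y^r · r^s mod p:
49^2 = 2401 ≡ 85
49^4 ≡ 85^2 = 7225 ≡ 84
49^8 ≡ 84^2 = 7056 ≡ 108
49^16 ≡ 108^2 = 11664 ≡ 84
49^32 ≡ 84^2 = 7056 ≡ 108
49^64 ≡ 108^2 = 11664 ≡ 84
66 = 64 + 2, so 49^66 ≡ 84·85 ≡ 192 (mod 193)
66^2 = 4356 ≡ 110
66^4 ≡ 110^2 = 12100 ≡ 134
66^8 ≡ 134^2 = 17956 ≡ 7
66^16 ≡ 7^2 = 49
66^32 ≡ 49^2 = 2401 ≡ 85
66^64 ≡ 85^2 = 7225 ≡ 84
104 = 64 + 32 + 8, so 66^104 ≡ 84·85·7 ≡ 186 (mod 193)
192·186 = 35712 ≡ 7 (mod 193)
7 ≡ 7 (mod 193), so the signature is genuine.

accept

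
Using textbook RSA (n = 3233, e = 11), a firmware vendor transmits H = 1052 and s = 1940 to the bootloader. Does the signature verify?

does not verify

s^2 ≡ 1940^2 = 3763600 ≡ 388
s^4 ≡ 388^2 = 150544 ≡ 1826
s^8 ≡ 1826^2 = 3334276 ≡ 1053
11 = 8 + 2 + 1, so s^11 ≡ 1053·388·1940 ≡ 2181 (mod 3233)
s^11 mod 3233 = 2181, but H = 1052.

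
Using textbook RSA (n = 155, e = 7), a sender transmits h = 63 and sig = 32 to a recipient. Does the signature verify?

sig^2 ≡ 32^2 = 1024 ≡ 94
sig^4 ≡ 94^2 = 8836 ≡ 1
7 = 4 + 2 + 1, so sig^7 ≡ 1·94·32 ≡ 63 (mod 155)
63 = h, so the signature checks out.

verifies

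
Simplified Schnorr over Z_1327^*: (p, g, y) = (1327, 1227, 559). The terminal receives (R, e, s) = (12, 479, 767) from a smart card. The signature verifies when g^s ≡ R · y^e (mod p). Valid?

g^s mod p:
Squares mod 1327: 1227^1≡1227, 1227^2≡711, 1227^4≡1261, 1227^8≡375, 1227^16≡1290, 1227^32≡42, 1227^64≡437, 1227^128≡1208, 1227^256≡891, 1227^512≡335
767 = 512 + 128 + 64 + 32 + 16 + 8 + 4 + 2 + 1, so 1227^767 ≡ 335·1208·437·42·1290·375·1261·711·1227 ≡ 399 (mod 1327)
R · y^e mod p:
Squares mod 1327: 559^1≡559, 559^2≡636, 559^4≡1088, 559^8≡60, 559^16≡946, 559^32≡518, 559^64≡270, 559^128≡1242, 559^256≡590
479 = 256 + 128 + 64 + 16 + 8 + 4 + 2 + 1, so 559^479 ≡ 590·1242·270·946·60·1088·636·559 ≡ 1242 (mod 1327)
12·1242 = 14904 ≡ 307 (mod 1327)
399 ≠ 307; the check fails.

no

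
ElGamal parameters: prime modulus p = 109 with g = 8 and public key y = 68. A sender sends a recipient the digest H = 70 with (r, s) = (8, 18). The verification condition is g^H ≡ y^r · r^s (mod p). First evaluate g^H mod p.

8^2 = 64
8^4 ≡ 64^2 = 4096 ≡ 63
8^8 ≡ 63^2 = 3969 ≡ 45
8^16 ≡ 45^2 = 2025 ≡ 63
8^32 ≡ 63^2 = 3969 ≡ 45
8^64 ≡ 45^2 = 2025 ≡ 63
70 = 64 + 4 + 2, so 8^70 ≡ 63·63·64 ≡ 46 (mod 109)

46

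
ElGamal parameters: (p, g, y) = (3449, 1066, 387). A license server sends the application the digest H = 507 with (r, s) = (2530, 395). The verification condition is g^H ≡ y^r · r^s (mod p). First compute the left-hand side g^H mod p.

806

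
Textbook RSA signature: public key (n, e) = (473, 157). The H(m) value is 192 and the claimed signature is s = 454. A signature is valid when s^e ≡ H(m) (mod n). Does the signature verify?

Squares mod 473: s^1≡454, s^2≡361, s^4≡246, s^8≡445, s^16≡311, s^32≡229, s^64≡411, s^128≡60
157 = 128 + 16 + 8 + 4 + 1, so s^157 ≡ 60·311·445·246·454 ≡ 427 (mod 473)
427 ≠ 192, so verification fails.

does not verify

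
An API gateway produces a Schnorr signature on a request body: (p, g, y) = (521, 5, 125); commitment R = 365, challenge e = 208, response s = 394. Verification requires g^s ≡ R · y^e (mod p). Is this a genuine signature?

g^s mod p:
Squares mod 521: 5^1≡5, 5^2≡25, 5^4≡104, 5^8≡396, 5^16≡516, 5^32≡25, 5^64≡104, 5^128≡396, 5^256≡516
394 = 256 + 128 + 8 + 2, so 5^394 ≡ 516·396·396·25 ≡ 104 (mod 521)
R · y^e mod p:
Squares mod 521: 125^1≡125, 125^2≡516, 125^4≡25, 125^8≡104, 125^16≡396, 125^32≡516, 125^64≡25, 125^128≡104
208 = 128 + 64 + 16, so 125^208 ≡ 104·25·396 ≡ 104 (mod 521)
365·104 = 37960 ≡ 448 (mod 521)
104 ≠ 448; the check fails.

forged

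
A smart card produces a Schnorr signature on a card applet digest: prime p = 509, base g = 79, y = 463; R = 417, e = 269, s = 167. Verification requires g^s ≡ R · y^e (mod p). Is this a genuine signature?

g^s mod p:
79^2 = 6241 ≡ 133
79^4 ≡ 133^2 = 17689 ≡ 383
79^8 ≡ 383^2 = 146689 ≡ 97
79^16 ≡ 97^2 = 9409 ≡ 247
79^32 ≡ 247^2 = 61009 ≡ 438
79^64 ≡ 438^2 = 191844 ≡ 460
79^128 ≡ 460^2 = 211600 ≡ 365
167 = 128 + 32 + 4 + 2 + 1, so 79^167 ≡ 365·438·383·133·79 ≡ 170 (mod 509)
R · y^e mod p:
463^2 = 214369 ≡ 80
463^4 ≡ 80^2 = 6400 ≡ 292
463^8 ≡ 292^2 = 85264 ≡ 261
463^16 ≡ 261^2 = 68121 ≡ 424
463^32 ≡ 424^2 = 179776 ≡ 99
463^64 ≡ 99^2 = 9801 ≡ 130
463^128 ≡ 130^2 = 16900 ≡ 103
463^256 ≡ 103^2 = 10609 ≡ 429
269 = 256 + 8 + 4 + 1, so 463^269 ≡ 429·261·292·463 ≡ 142 (mod 509)
417·142 = 59214 ≡ 170 (mod 509)
170 ≡ 170 (mod 509); signature holds.

genuine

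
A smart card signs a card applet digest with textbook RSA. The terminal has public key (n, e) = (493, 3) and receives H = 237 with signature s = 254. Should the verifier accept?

accept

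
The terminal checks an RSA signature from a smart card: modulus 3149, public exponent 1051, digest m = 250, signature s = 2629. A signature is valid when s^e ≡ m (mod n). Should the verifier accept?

Squares mod 3149: s^1≡2629, s^2≡2735, s^4≡1350, s^8≡2378, s^16≡2429, s^32≡1964, s^64≡2920, s^128≡2057, s^256≡2142, s^512≡71, s^1024≡1892
1051 = 1024 + 16 + 8 + 2 + 1, so s^1051 ≡ 1892·2429·2378·2735·2629 ≡ 250 (mod 3149)
250 = m, so the signature checks out.

accept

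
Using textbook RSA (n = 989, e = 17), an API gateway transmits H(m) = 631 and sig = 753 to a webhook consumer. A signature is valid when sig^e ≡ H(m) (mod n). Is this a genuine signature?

sig^2 ≡ 753^2 = 567009 ≡ 312
sig^4 ≡ 312^2 = 97344 ≡ 422
sig^8 ≡ 422^2 = 178084 ≡ 64
sig^16 ≡ 64^2 = 4096 ≡ 140
17 = 16 + 1, so sig^17 ≡ 140·753 ≡ 586 (mod 989)
The recovered value 586 does not match the digest 631.

forged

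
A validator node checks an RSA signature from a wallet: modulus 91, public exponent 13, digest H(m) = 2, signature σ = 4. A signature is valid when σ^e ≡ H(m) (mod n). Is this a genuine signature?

σ^2 ≡ 4^2 = 16
σ^4 ≡ 16^2 = 256 ≡ 74
σ^8 ≡ 74^2 = 5476 ≡ 16
13 = 8 + 4 + 1, so σ^13 ≡ 16·74·4 ≡ 4 (mod 91)
σ^13 mod 91 = 4, but H(m) = 2.

forged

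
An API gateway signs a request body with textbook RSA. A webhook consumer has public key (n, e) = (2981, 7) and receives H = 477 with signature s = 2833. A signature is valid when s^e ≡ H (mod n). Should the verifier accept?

s^2 ≡ 2833^2 = 8025889 ≡ 1037
s^4 ≡ 1037^2 = 1075369 ≡ 2209
7 = 4 + 2 + 1, so s^7 ≡ 2209·1037·2833 ≡ 646 (mod 2981)
646 ≠ 477, so verification fails.

reject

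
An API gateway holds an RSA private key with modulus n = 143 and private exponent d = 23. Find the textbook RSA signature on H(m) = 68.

(H(m))^2 ≡ 68^2 = 4624 ≡ 48
(H(m))^4 ≡ 48^2 = 2304 ≡ 16
(H(m))^8 ≡ 16^2 = 256 ≡ 113
(H(m))^16 ≡ 113^2 = 12769 ≡ 42
23 = 16 + 4 + 2 + 1, so (H(m))^23 ≡ 42·16·48·68 ≡ 74 (mod 143)

74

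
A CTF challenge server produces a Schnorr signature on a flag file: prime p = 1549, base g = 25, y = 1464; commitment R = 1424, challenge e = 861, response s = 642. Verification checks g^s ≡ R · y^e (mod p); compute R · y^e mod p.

1464^861 mod 1549 = 1464
R · y^e ≡ 1424·1464 = 2084736 ≡ 1331 (mod 1549)

1331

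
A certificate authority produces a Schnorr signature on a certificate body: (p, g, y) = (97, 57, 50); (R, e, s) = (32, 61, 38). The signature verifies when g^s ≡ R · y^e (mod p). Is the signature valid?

g^s mod p:
57^38 mod 97 = 32
R · y^e mod p:
50^61 mod 97 = 47
32·47 = 1504 ≡ 49 (mod 97)
32 ≠ 49; the check fails.

invalid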